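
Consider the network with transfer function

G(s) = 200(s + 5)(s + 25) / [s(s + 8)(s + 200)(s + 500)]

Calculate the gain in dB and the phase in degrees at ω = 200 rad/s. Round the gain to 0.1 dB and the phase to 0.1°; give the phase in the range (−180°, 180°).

At s = jω = j200:
zero (s+5): 5 + j200 → |·| = √(5²+200²) = √40025 ≈ 200.06, ∠ = arctan(200/5) ≈ 88.57°
zero (s+25): 25 + j200 → |·| = √(25²+200²) = √40625 ≈ 201.56, ∠ = arctan(200/25) ≈ 82.87°
pole (s+8): 8 + j200 → |·| = √(8²+200²) = √40064 ≈ 200.16, ∠ = arctan(200/8) ≈ 87.71°
pole (s+200): 200 + j200 → |·| = √(200²+200²) = √80000 ≈ 282.84, ∠ = arctan(200/200) ≈ 45.00°
pole (s+500): 500 + j200 → |·| = √(500²+200²) = √290000 ≈ 538.52, ∠ = arctan(200/500) ≈ 21.80°
pole at origin: |s| = 200, ∠ = 90.00° (in denominator)
|G| = 200 · 40324 / 6.0975e+09 ≈ 0.0013226
Gain = 20 log₁₀(0.0013226) ≈ -57.57 dB
∠G = 171.44° − 244.51° = -73.07°

-57.6 dB, -73.1°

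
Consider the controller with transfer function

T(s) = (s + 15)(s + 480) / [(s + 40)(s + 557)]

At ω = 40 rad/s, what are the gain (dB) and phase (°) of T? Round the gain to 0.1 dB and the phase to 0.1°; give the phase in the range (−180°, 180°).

At s = jω = j40:
zero (s+15): 15 + j40 → |·| = √(15²+40²) = √1825 ≈ 42.72, ∠ = arctan(40/15) ≈ 69.44°
zero (s+480): 480 + j40 → |·| = √(480²+40²) = √232000 ≈ 481.66, ∠ = arctan(40/480) ≈ 4.76°
pole (s+40): 40 + j40 → |·| = √(40²+40²) = √3200 ≈ 56.569, ∠ = arctan(40/40) ≈ 45.00°
pole (s+557): 557 + j40 → |·| = √(557²+40²) = √311849 ≈ 558.43, ∠ = arctan(40/557) ≈ 4.11°
|T| = 1 · 20577 / 31590 ≈ 0.65138
Gain = 20 log₁₀(0.65138) ≈ -3.72 dB
∠T = 74.20° − 49.11° = 25.09°

-3.7 dB, 25.1°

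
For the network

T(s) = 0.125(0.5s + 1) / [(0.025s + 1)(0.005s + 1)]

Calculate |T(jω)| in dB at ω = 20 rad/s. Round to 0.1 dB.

At ω = 20 rad/s:
zero (1 + j20·0.5) = 1 + j10 → |·| ≈ 10.05, ∠ ≈ 84.29°
pole (1 + j20·0.025) = 1 + j0.5 → |·| ≈ 1.118, ∠ ≈ 26.57°
pole (1 + j20·0.005) = 1 + j0.1 → |·| ≈ 1.005, ∠ ≈ 5.71°
|T| = 0.125 · 10.05 / (1.118 · 1.005) ≈ 1.1181
Gain = 20 log₁₀(1.1181) ≈ 0.97 dB

1.0 dB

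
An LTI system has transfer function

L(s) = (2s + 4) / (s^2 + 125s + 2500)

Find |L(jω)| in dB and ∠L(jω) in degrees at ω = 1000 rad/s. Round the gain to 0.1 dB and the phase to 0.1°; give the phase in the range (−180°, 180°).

-54.0 dB, -83.0°

Substitute s = j1000:
Numerator: 2(j1000) + 4 = 4 + j2000
Denominator: (j1000)^2 + 125(j1000) + 2500 = -997500 + j125000
|N| = √(4² + 2000²) ≈ 2000, ∠N ≈ 89.89°
|D| = √(997500² + 125000²) ≈ 1.0053e+06, ∠D ≈ 172.86°
|L| = 2000 / 1.0053e+06 ≈ 0.0019895
Gain = 20 log₁₀(0.0019895) ≈ -54.03 dB
∠L = 89.89° − 172.86° = -82.97°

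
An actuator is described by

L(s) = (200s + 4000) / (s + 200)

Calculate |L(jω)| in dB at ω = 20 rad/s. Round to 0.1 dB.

Substitute s = j20:
Numerator: 200(j20) + 4000 = 4000 + j4000
Denominator: (j20) + 200 = 200 + j20
|N| = √(4000² + 4000²) ≈ 5656.9, ∠N ≈ 45.00°
|D| = √(200² + 20²) ≈ 201, ∠D ≈ 5.71°
|L| = 5656.9 / 201 ≈ 28.144
Gain = 20 log₁₀(28.144) ≈ 28.99 dB

29.0 dB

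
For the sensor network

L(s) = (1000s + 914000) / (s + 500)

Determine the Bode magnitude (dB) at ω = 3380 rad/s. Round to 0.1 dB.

60.2 dB

Substitute s = j3380:
Numerator: 1000(j3380) + 914000 = 914000 + j3380000
Denominator: (j3380) + 500 = 500 + j3380
|N| = √(914000² + 3380000²) ≈ 3.5014e+06, ∠N ≈ 74.87°
|D| = √(500² + 3380²) ≈ 3416.8, ∠D ≈ 81.59°
|L| = 3.5014e+06 / 3416.8 ≈ 1024.8
Gain = 20 log₁₀(1024.8) ≈ 60.21 dB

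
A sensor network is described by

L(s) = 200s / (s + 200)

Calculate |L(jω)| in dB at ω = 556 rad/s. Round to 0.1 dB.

45.5 dB

At s = jω = j556:
zero at origin: s = j556 → |·| = 556, ∠ = 90.00°
pole (s+200): 200 + j556 → |·| = √(200²+556²) = √349136 ≈ 590.88, ∠ = arctan(556/200) ≈ 70.22°
|L| = 200 · 556 / 590.88 ≈ 188.19
Gain = 20 log₁₀(188.19) ≈ 45.49 dB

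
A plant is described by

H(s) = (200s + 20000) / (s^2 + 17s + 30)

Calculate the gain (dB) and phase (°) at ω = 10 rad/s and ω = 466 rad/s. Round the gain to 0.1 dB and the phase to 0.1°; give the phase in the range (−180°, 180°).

Substitute s = j10:
Numerator: 200(j10) + 20000 = 20000 + j2000
Denominator: (j10)^2 + 17(j10) + 30 = -70 + j170
|N| = √(20000² + 2000²) ≈ 20100, ∠N ≈ 5.71°
|D| = √(70² + 170²) ≈ 183.85, ∠D ≈ 112.38°
|H| = 20100 / 183.85 ≈ 109.33
Gain = 20 log₁₀(109.33) ≈ 40.77 dB
∠H = 5.71° − 112.38° = -106.67°

Substitute s = j466:
Numerator: 200(j466) + 20000 = 20000 + j93200
Denominator: (j466)^2 + 17(j466) + 30 = -217126 + j7922
|N| = √(20000² + 93200²) ≈ 95322, ∠N ≈ 77.89°
|D| = √(217126² + 7922²) ≈ 2.1727e+05, ∠D ≈ 177.91°
|H| = 95322 / 2.1727e+05 ≈ 0.43873
Gain = 20 log₁₀(0.43873) ≈ -7.16 dB
∠H = 77.89° − 177.91° = -100.02°

ω = 10: 40.8 dB, -106.7°; ω = 466: -7.2 dB, -100.0°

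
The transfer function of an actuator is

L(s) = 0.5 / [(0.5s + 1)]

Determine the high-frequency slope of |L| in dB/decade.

-20 dB/decade

Each pole contributes −20 dB/decade at high frequency; each zero contributes +20 dB/decade.
Net: 0 zero(s) − 1 pole(s) → -20 dB/decade.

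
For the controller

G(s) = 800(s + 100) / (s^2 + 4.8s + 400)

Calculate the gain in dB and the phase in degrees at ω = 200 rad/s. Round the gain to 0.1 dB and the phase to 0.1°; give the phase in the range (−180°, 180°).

13.1 dB, -115.2°

At s = jω = j200:
zero (s+100): 100 + j200 → |·| = √(100²+200²) = √50000 ≈ 223.61, ∠ = arctan(200/100) ≈ 63.43°
quadratic: (j200)² + 4.8·j200 + 400 = -39600 + j960 → |·| ≈ 39612, ∠ ≈ 178.61°
|G| = 800 · 223.61 / 39612 ≈ 4.516
Gain = 20 log₁₀(4.516) ≈ 13.10 dB
∠G = 63.43° − 178.61° = -115.18°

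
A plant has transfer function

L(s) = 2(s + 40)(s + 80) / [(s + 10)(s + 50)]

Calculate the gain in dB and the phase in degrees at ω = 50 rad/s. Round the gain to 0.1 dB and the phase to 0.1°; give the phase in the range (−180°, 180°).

At s = jω = j50:
zero (s+40): 40 + j50 → |·| = √(40²+50²) = √4100 ≈ 64.031, ∠ = arctan(50/40) ≈ 51.34°
zero (s+80): 80 + j50 → |·| = √(80²+50²) = √8900 ≈ 94.34, ∠ = arctan(50/80) ≈ 32.01°
pole (s+10): 10 + j50 → |·| = √(10²+50²) = √2600 ≈ 50.99, ∠ = arctan(50/10) ≈ 78.69°
pole (s+50): 50 + j50 → |·| = √(50²+50²) = √5000 ≈ 70.711, ∠ = arctan(50/50) ≈ 45.00°
|L| = 2 · 6040.7 / 3605.6 ≈ 3.3507
Gain = 20 log₁₀(3.3507) ≈ 10.50 dB
∠L = 83.35° − 123.69° = -40.34°

10.5 dB, -40.3°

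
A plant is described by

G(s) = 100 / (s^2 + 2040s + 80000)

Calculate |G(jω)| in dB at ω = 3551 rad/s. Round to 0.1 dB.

-103.2 dB

Substitute s = j3551:
Numerator: 100 = 100 + j0
Denominator: (j3551)^2 + 2040(j3551) + 80000 = -12529601 + j7244040
|N| = √(100² + 0²) ≈ 100, ∠N ≈ 0.00°
|D| = √(12529601² + 7244040²) ≈ 1.4473e+07, ∠D ≈ 149.97°
|G| = 100 / 1.4473e+07 ≈ 6.9094e-06
Gain = 20 log₁₀(6.9094e-06) ≈ -103.21 dB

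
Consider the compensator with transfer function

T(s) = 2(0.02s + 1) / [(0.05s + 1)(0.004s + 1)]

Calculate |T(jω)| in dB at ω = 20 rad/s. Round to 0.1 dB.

At ω = 20 rad/s:
zero (1 + j20·0.02) = 1 + j0.4 → |·| ≈ 1.077, ∠ ≈ 21.80°
pole (1 + j20·0.05) = 1 + j1 → |·| ≈ 1.4142, ∠ ≈ 45.00°
pole (1 + j20·0.004) = 1 + j0.08 → |·| ≈ 1.0032, ∠ ≈ 4.57°
|T| = 2 · 1.077 / (1.4142 · 1.0032) ≈ 1.5183
Gain = 20 log₁₀(1.5183) ≈ 3.63 dB

3.6 dB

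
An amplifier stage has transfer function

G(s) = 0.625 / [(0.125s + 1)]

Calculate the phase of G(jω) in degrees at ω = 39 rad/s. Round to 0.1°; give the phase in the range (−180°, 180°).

At ω = 39 rad/s:
pole (1 + j39·0.125) = 1 + j4.875 → |·| ≈ 4.9765, ∠ ≈ 78.41°
∠G = (0°) − (78.41°) = -78.41°

-78.4°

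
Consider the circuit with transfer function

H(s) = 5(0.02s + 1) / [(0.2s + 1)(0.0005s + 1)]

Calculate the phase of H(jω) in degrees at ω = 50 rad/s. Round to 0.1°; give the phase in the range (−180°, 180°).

At ω = 50 rad/s:
zero (1 + j50·0.02) = 1 + j1 → |·| ≈ 1.4142, ∠ ≈ 45.00°
pole (1 + j50·0.2) = 1 + j10 → |·| ≈ 10.05, ∠ ≈ 84.29°
pole (1 + j50·0.0005) = 1 + j0.025 → |·| ≈ 1.0003, ∠ ≈ 1.43°
∠H = (45.00°) − (84.29° + 1.43°) = -40.72°

-40.7°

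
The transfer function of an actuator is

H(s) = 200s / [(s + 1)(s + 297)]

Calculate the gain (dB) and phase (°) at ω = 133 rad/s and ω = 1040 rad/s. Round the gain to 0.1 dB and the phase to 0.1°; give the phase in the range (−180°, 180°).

ω = 133: -4.2 dB, -23.7°; ω = 1040: -14.7 dB, -74.0°

At s = jω = j133:
zero at origin: s = j133 → |·| = 133, ∠ = 90.00°
pole (s+1): 1 + j133 → |·| = √(1²+133²) = √17690 ≈ 133, ∠ = arctan(133/1) ≈ 89.57°
pole (s+297): 297 + j133 → |·| = √(297²+133²) = √105898 ≈ 325.42, ∠ = arctan(133/297) ≈ 24.12°
|H| = 200 · 133 / 43281 ≈ 0.61459
Gain = 20 log₁₀(0.61459) ≈ -4.23 dB
∠H = 90.00° − 113.69° = -23.69°

At s = jω = j1040:
zero at origin: s = j1040 → |·| = 1040, ∠ = 90.00°
pole (s+1): 1 + j1040 → |·| = √(1²+1040²) = √1081601 ≈ 1040, ∠ = arctan(1040/1) ≈ 89.94°
pole (s+297): 297 + j1040 → |·| = √(297²+1040²) = √1169809 ≈ 1081.6, ∠ = arctan(1040/297) ≈ 74.06°
|H| = 200 · 1040 / 1.1249e+06 ≈ 0.18491
Gain = 20 log₁₀(0.18491) ≈ -14.66 dB
∠H = 90.00° − 164.00° = -74.00°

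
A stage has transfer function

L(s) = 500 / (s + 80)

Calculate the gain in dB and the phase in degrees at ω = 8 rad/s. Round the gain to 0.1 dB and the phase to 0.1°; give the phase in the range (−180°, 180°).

Substitute s = j8:
Numerator: 500 = 500 + j0
Denominator: (j8) + 80 = 80 + j8
|N| = √(500² + 0²) ≈ 500, ∠N ≈ 0.00°
|D| = √(80² + 8²) ≈ 80.399, ∠D ≈ 5.71°
|L| = 500 / 80.399 ≈ 6.219
Gain = 20 log₁₀(6.219) ≈ 15.87 dB
∠L = 0.00° − 5.71° = -5.71°

15.9 dB, -5.7°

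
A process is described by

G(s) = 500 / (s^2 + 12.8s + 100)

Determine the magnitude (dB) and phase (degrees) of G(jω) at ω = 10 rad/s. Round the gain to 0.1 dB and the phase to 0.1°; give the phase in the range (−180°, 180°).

At s = jω = j10:
quadratic: (j10)² + 12.8·j10 + 100 = 0 + j128 → |·| ≈ 128, ∠ ≈ 90.00°
|G| = 500 / 128 ≈ 3.9062
Gain = 20 log₁₀(3.9062) ≈ 11.84 dB
∠G = 0.00° − 90.00° = -90.00°

11.8 dB, -90.0°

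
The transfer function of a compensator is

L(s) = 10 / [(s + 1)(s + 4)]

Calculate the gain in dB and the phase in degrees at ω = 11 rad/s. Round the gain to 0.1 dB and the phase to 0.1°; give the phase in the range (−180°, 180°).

-22.2 dB, -154.8°

At s = jω = j11:
pole (s+1): 1 + j11 → |·| = √(1²+11²) = √122 ≈ 11.045, ∠ = arctan(11/1) ≈ 84.81°
pole (s+4): 4 + j11 → |·| = √(4²+11²) = √137 ≈ 11.705, ∠ = arctan(11/4) ≈ 70.02°
|L| = 10 / 129.28 ≈ 0.077351
Gain = 20 log₁₀(0.077351) ≈ -22.23 dB
∠L = 0.00° − 154.83° = -154.83°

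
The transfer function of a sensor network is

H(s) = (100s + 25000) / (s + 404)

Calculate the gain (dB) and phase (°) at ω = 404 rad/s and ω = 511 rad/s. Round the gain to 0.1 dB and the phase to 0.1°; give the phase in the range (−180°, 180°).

Substitute s = j404:
Numerator: 100(j404) + 25000 = 25000 + j40400
Denominator: (j404) + 404 = 404 + j404
|N| = √(25000² + 40400²) ≈ 47510, ∠N ≈ 58.25°
|D| = √(404² + 404²) ≈ 571.34, ∠D ≈ 45.00°
|H| = 47510 / 571.34 ≈ 83.155
Gain = 20 log₁₀(83.155) ≈ 38.40 dB
∠H = 58.25° − 45.00° = 13.25°

Substitute s = j511:
Numerator: 100(j511) + 25000 = 25000 + j51100
Denominator: (j511) + 404 = 404 + j511
|N| = √(25000² + 51100²) ≈ 56888, ∠N ≈ 63.93°
|D| = √(404² + 511²) ≈ 651.41, ∠D ≈ 51.67°
|H| = 56888 / 651.41 ≈ 87.331
Gain = 20 log₁₀(87.331) ≈ 38.82 dB
∠H = 63.93° − 51.67° = 12.26°

ω = 404: 38.4 dB, 13.3°; ω = 511: 38.8 dB, 12.3°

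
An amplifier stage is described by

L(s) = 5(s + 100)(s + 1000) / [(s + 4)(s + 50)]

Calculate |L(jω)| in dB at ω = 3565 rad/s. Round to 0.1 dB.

At s = jω = j3565:
zero (s+100): 100 + j3565 → |·| = √(100²+3565²) = √12719225 ≈ 3566.4, ∠ = arctan(3565/100) ≈ 88.39°
zero (s+1000): 1000 + j3565 → |·| = √(1000²+3565²) = √13709225 ≈ 3702.6, ∠ = arctan(3565/1000) ≈ 74.33°
pole (s+4): 4 + j3565 → |·| = √(4²+3565²) = √12709241 ≈ 3565, ∠ = arctan(3565/4) ≈ 89.94°
pole (s+50): 50 + j3565 → |·| = √(50²+3565²) = √12711725 ≈ 3565.4, ∠ = arctan(3565/50) ≈ 89.20°
|L| = 5 · 1.3205e+07 / 1.2711e+07 ≈ 5.1943
Gain = 20 log₁₀(5.1943) ≈ 14.31 dB

14.3 dB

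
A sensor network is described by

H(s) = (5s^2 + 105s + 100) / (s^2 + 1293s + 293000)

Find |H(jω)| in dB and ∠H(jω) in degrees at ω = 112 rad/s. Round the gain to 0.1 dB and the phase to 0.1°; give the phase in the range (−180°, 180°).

Substitute s = j112:
Numerator: 5(j112)^2 + 105(j112) + 100 = -62620 + j11760
Denominator: (j112)^2 + 1293(j112) + 293000 = 280456 + j144816
|N| = √(62620² + 11760²) ≈ 63715, ∠N ≈ 169.36°
|D| = √(280456² + 144816²) ≈ 3.1564e+05, ∠D ≈ 27.31°
|H| = 63715 / 3.1564e+05 ≈ 0.20186
Gain = 20 log₁₀(0.20186) ≈ -13.90 dB
∠H = 169.36° − 27.31° = 142.05°

-13.9 dB, 142.1°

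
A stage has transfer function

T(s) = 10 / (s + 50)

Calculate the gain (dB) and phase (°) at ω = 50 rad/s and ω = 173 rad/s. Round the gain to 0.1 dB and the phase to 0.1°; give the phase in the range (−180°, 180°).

ω = 50: -17.0 dB, -45.0°; ω = 173: -25.1 dB, -73.9°

Substitute s = j50:
Numerator: 10 = 10 + j0
Denominator: (j50) + 50 = 50 + j50
|N| = √(10² + 0²) ≈ 10, ∠N ≈ 0.00°
|D| = √(50² + 50²) ≈ 70.711, ∠D ≈ 45.00°
|T| = 10 / 70.711 ≈ 0.14142
Gain = 20 log₁₀(0.14142) ≈ -16.99 dB
∠T = 0.00° − 45.00° = -45.00°

Substitute s = j173:
Numerator: 10 = 10 + j0
Denominator: (j173) + 50 = 50 + j173
|N| = √(10² + 0²) ≈ 10, ∠N ≈ 0.00°
|D| = √(50² + 173²) ≈ 180.08, ∠D ≈ 73.88°
|T| = 10 / 180.08 ≈ 0.055531
Gain = 20 log₁₀(0.055531) ≈ -25.11 dB
∠T = 0.00° − 73.88° = -73.88°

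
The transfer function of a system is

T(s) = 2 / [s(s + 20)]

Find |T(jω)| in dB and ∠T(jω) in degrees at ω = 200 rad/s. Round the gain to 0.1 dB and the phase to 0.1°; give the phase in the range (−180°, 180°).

-86.1 dB, -174.3°

At s = jω = j200:
pole (s+20): 20 + j200 → |·| = √(20²+200²) = √40400 ≈ 201, ∠ = arctan(200/20) ≈ 84.29°
pole at origin: |s| = 200, ∠ = 90.00° (in denominator)
|T| = 2 / 40200 ≈ 4.9751e-05
Gain = 20 log₁₀(4.9751e-05) ≈ -86.06 dB
∠T = 0.00° − 174.29° = -174.29°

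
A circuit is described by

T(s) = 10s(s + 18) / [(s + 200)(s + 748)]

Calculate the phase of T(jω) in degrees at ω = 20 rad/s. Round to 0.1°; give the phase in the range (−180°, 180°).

130.8°

At s = jω = j20:
zero (s+18): 18 + j20 → |·| = √(18²+20²) = √724 ≈ 26.907, ∠ = arctan(20/18) ≈ 48.01°
zero at origin: s = j20 → |·| = 20, ∠ = 90.00°
pole (s+200): 200 + j20 → |·| = √(200²+20²) = √40400 ≈ 201, ∠ = arctan(20/200) ≈ 5.71°
pole (s+748): 748 + j20 → |·| = √(748²+20²) = √559904 ≈ 748.27, ∠ = arctan(20/748) ≈ 1.53°
∠T = 138.01° − 7.24° = 130.77°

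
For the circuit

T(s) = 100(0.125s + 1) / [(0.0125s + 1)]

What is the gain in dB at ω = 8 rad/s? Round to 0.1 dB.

43.0 dB

At ω = 8 rad/s:
zero (1 + j8·0.125) = 1 + j1 → |·| ≈ 1.4142, ∠ ≈ 45.00°
pole (1 + j8·0.0125) = 1 + j0.1 → |·| ≈ 1.005, ∠ ≈ 5.71°
|T| = 100 · 1.4142 / (1.005) ≈ 140.72
Gain = 20 log₁₀(140.72) ≈ 42.97 dB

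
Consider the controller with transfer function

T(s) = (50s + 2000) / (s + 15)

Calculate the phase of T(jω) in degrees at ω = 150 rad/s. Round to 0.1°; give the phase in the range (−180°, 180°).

Substitute s = j150:
Numerator: 50(j150) + 2000 = 2000 + j7500
Denominator: (j150) + 15 = 15 + j150
|N| = √(2000² + 7500²) ≈ 7762.1, ∠N ≈ 75.07°
|D| = √(15² + 150²) ≈ 150.75, ∠D ≈ 84.29°
∠T = 75.07° − 84.29° = -9.22°

-9.2°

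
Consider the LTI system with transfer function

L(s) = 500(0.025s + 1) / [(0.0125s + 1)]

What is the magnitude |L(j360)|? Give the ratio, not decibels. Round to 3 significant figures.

At ω = 360 rad/s:
zero (1 + j360·0.025) = 1 + j9 → |·| ≈ 9.0554, ∠ ≈ 83.66°
pole (1 + j360·0.0125) = 1 + j4.5 → |·| ≈ 4.6098, ∠ ≈ 77.47°
|L| = 500 · 9.0554 / (4.6098) ≈ 982.19

982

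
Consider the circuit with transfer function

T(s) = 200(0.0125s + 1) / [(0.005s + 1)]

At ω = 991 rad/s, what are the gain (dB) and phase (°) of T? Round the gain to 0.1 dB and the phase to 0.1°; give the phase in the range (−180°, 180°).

53.8 dB, 6.8°

At ω = 991 rad/s:
zero (1 + j991·0.0125) = 1 + j12.3875 → |·| ≈ 12.428, ∠ ≈ 85.38°
pole (1 + j991·0.005) = 1 + j4.955 → |·| ≈ 5.0549, ∠ ≈ 78.59°
|T| = 200 · 12.428 / (5.0549) ≈ 491.72
Gain = 20 log₁₀(491.72) ≈ 53.83 dB
∠T = (85.38°) − (78.59°) = 6.79°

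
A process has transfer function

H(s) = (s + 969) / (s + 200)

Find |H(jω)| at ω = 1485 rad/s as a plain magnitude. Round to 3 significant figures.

Substitute s = j1485:
Numerator: (j1485) + 969 = 969 + j1485
Denominator: (j1485) + 200 = 200 + j1485
|N| = √(969² + 1485²) ≈ 1773.2, ∠N ≈ 56.87°
|D| = √(200² + 1485²) ≈ 1498.4, ∠D ≈ 82.33°
|H| = 1773.2 / 1498.4 ≈ 1.1834

1.18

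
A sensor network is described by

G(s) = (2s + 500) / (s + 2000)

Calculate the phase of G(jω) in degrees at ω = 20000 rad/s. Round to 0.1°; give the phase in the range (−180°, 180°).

5.0°

Substitute s = j20000:
Numerator: 2(j20000) + 500 = 500 + j40000
Denominator: (j20000) + 2000 = 2000 + j20000
|N| = √(500² + 40000²) ≈ 40003, ∠N ≈ 89.28°
|D| = √(2000² + 20000²) ≈ 20100, ∠D ≈ 84.29°
∠G = 89.28° − 84.29° = 4.99°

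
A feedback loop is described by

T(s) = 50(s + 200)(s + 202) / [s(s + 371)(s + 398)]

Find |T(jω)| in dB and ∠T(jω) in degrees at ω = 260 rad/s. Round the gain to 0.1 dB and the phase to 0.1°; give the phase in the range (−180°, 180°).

At s = jω = j260:
zero (s+200): 200 + j260 → |·| = √(200²+260²) = √107600 ≈ 328.02, ∠ = arctan(260/200) ≈ 52.43°
zero (s+202): 202 + j260 → |·| = √(202²+260²) = √108404 ≈ 329.25, ∠ = arctan(260/202) ≈ 52.16°
pole (s+371): 371 + j260 → |·| = √(371²+260²) = √205241 ≈ 453.04, ∠ = arctan(260/371) ≈ 35.02°
pole (s+398): 398 + j260 → |·| = √(398²+260²) = √226004 ≈ 475.4, ∠ = arctan(260/398) ≈ 33.16°
pole at origin: |s| = 260, ∠ = 90.00° (in denominator)
|T| = 50 · 1.08e+05 / 5.5998e+07 ≈ 0.096432
Gain = 20 log₁₀(0.096432) ≈ -20.32 dB
∠T = 104.59° − 158.18° = -53.59°

-20.3 dB, -53.6°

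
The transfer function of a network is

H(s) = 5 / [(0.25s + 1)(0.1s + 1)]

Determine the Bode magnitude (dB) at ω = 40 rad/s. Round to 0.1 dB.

At ω = 40 rad/s:
pole (1 + j40·0.25) = 1 + j10 → |·| ≈ 10.05, ∠ ≈ 84.29°
pole (1 + j40·0.1) = 1 + j4 → |·| ≈ 4.1231, ∠ ≈ 75.96°
|H| = 5 · 1 / (10.05 · 4.1231) ≈ 0.12066
Gain = 20 log₁₀(0.12066) ≈ -18.37 dB

-18.4 dB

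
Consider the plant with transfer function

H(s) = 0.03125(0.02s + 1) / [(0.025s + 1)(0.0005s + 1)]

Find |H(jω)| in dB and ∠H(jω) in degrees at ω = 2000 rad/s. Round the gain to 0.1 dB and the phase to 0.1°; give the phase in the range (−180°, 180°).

-35.1 dB, -45.3°

At ω = 2000 rad/s:
zero (1 + j2000·0.02) = 1 + j40 → |·| ≈ 40.012, ∠ ≈ 88.57°
pole (1 + j2000·0.025) = 1 + j50 → |·| ≈ 50.01, ∠ ≈ 88.85°
pole (1 + j2000·0.0005) = 1 + j1 → |·| ≈ 1.4142, ∠ ≈ 45.00°
|H| = 0.03125 · 40.012 / (50.01 · 1.4142) ≈ 0.01768
Gain = 20 log₁₀(0.01768) ≈ -35.05 dB
∠H = (88.57°) − (88.85° + 45.00°) = -45.28°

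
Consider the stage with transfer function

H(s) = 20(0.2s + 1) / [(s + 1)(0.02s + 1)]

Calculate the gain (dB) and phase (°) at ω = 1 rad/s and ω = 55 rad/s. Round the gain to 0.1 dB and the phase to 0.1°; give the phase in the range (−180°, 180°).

ω = 1: 23.2 dB, -34.8°; ω = 55: 8.6 dB, -51.9°

At ω = 1 rad/s:
zero (1 + j1·0.2) = 1 + j0.2 → |·| ≈ 1.0198, ∠ ≈ 11.31°
pole (1 + j1·1) = 1 + j1 → |·| ≈ 1.4142, ∠ ≈ 45.00°
pole (1 + j1·0.02) = 1 + j0.02 → |·| ≈ 1.0002, ∠ ≈ 1.15°
|H| = 20 · 1.0198 / (1.4142 · 1.0002) ≈ 14.419
Gain = 20 log₁₀(14.419) ≈ 23.18 dB
∠H = (11.31°) − (45.00° + 1.15°) = -34.84°

At ω = 55 rad/s:
zero (1 + j55·0.2) = 1 + j11 → |·| ≈ 11.045, ∠ ≈ 84.81°
pole (1 + j55·1) = 1 + j55 → |·| ≈ 55.009, ∠ ≈ 88.96°
pole (1 + j55·0.02) = 1 + j1.1 → |·| ≈ 1.4866, ∠ ≈ 47.73°
|H| = 20 · 11.045 / (55.009 · 1.4866) ≈ 2.7013
Gain = 20 log₁₀(2.7013) ≈ 8.63 dB
∠H = (84.81°) − (88.96° + 47.73°) = -51.88°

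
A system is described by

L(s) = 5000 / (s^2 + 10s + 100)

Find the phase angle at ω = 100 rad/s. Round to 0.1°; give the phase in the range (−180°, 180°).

At s = jω = j100:
quadratic: (j100)² + 10·j100 + 100 = -9900 + j1000 → |·| ≈ 9950.4, ∠ ≈ 174.23°
∠L = 0.00° − 174.23° = -174.23°

-174.2°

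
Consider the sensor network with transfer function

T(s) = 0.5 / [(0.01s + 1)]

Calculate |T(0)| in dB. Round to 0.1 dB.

T(0) = 0.5 · 1 / 1 = 0.5
20 log₁₀(0.5) ≈ -6.02 dB

-6.0 dB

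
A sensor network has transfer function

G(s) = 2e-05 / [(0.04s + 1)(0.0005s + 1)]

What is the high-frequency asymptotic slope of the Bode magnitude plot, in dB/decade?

Each pole contributes −20 dB/decade at high frequency; each zero contributes +20 dB/decade.
Net: 0 zero(s) − 2 pole(s) → -40 dB/decade.

-40 dB/decade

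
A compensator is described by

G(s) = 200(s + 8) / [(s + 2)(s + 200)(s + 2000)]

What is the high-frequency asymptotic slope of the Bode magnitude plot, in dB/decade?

-40 dB/decade

Each pole contributes −20 dB/decade at high frequency; each zero contributes +20 dB/decade.
Net: 1 zero(s) − 3 pole(s) → -40 dB/decade.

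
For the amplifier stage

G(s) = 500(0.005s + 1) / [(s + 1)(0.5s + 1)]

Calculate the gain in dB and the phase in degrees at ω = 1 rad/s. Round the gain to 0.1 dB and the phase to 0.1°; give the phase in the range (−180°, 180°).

50.0 dB, -71.3°

At ω = 1 rad/s:
zero (1 + j1·0.005) = 1 + j0.005 → |·| ≈ 1, ∠ ≈ 0.29°
pole (1 + j1·1) = 1 + j1 → |·| ≈ 1.4142, ∠ ≈ 45.00°
pole (1 + j1·0.5) = 1 + j0.5 → |·| ≈ 1.118, ∠ ≈ 26.57°
|G| = 500 · 1 / (1.4142 · 1.118) ≈ 316.24
Gain = 20 log₁₀(316.24) ≈ 50.00 dB
∠G = (0.29°) − (45.00° + 26.57°) = -71.28°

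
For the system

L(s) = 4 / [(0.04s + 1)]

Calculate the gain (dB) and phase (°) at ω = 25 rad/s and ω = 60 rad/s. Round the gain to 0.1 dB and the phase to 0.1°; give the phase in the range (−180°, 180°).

ω = 25: 9.0 dB, -45.0°; ω = 60: 3.7 dB, -67.4°

At ω = 25 rad/s:
pole (1 + j25·0.04) = 1 + j1 → |·| ≈ 1.4142, ∠ ≈ 45.00°
|L| = 4 · 1 / (1.4142) ≈ 2.8285
Gain = 20 log₁₀(2.8285) ≈ 9.03 dB
∠L = (0°) − (45.00°) = -45.00°

At ω = 60 rad/s:
pole (1 + j60·0.04) = 1 + j2.4 → |·| ≈ 2.6, ∠ ≈ 67.38°
|L| = 4 · 1 / (2.6) ≈ 1.5385
Gain = 20 log₁₀(1.5385) ≈ 3.74 dB
∠L = (0°) − (67.38°) = -67.38°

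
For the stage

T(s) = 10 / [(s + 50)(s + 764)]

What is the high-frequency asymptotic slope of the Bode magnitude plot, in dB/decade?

Each pole contributes −20 dB/decade at high frequency; each zero contributes +20 dB/decade.
Net: 0 zero(s) − 2 pole(s) → -40 dB/decade.

-40 dB/decade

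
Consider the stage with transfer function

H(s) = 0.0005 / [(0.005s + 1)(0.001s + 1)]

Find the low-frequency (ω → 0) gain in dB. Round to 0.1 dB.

H(0) = 0.0005 · 1 / 1 = 0.0005
20 log₁₀(0.0005) ≈ -66.02 dB

-66.0 dB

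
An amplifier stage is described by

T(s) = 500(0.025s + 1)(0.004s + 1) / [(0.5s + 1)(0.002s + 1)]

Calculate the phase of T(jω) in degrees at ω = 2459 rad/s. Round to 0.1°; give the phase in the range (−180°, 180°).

At ω = 2459 rad/s:
zero (1 + j2459·0.025) = 1 + j61.475 → |·| ≈ 61.483, ∠ ≈ 89.07°
zero (1 + j2459·0.004) = 1 + j9.836 → |·| ≈ 9.8867, ∠ ≈ 84.19°
pole (1 + j2459·0.5) = 1 + j1229.5 → |·| ≈ 1229.5, ∠ ≈ 89.95°
pole (1 + j2459·0.002) = 1 + j4.918 → |·| ≈ 5.0186, ∠ ≈ 78.51°
∠T = (89.07° + 84.19°) − (89.95° + 78.51°) = 4.80°

4.8°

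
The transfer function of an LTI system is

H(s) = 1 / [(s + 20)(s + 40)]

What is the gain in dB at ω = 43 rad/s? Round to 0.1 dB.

-68.9 dB

At s = jω = j43:
pole (s+20): 20 + j43 → |·| = √(20²+43²) = √2249 ≈ 47.424, ∠ = arctan(43/20) ≈ 65.06°
pole (s+40): 40 + j43 → |·| = √(40²+43²) = √3449 ≈ 58.728, ∠ = arctan(43/40) ≈ 47.07°
|H| = 1 / 2785.1 ≈ 0.00035905
Gain = 20 log₁₀(0.00035905) ≈ -68.90 dB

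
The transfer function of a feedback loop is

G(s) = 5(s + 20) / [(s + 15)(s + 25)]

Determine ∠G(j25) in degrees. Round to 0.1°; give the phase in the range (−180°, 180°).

At s = jω = j25:
zero (s+20): 20 + j25 → |·| = √(20²+25²) = √1025 ≈ 32.016, ∠ = arctan(25/20) ≈ 51.34°
pole (s+15): 15 + j25 → |·| = √(15²+25²) = √850 ≈ 29.155, ∠ = arctan(25/15) ≈ 59.04°
pole (s+25): 25 + j25 → |·| = √(25²+25²) = √1250 ≈ 35.355, ∠ = arctan(25/25) ≈ 45.00°
∠G = 51.34° − 104.04° = -52.70°

-52.7°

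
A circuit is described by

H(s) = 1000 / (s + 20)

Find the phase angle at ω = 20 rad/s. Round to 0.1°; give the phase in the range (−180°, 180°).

-45.0°

At s = jω = j20:
pole (s+20): 20 + j20 → |·| = √(20²+20²) = √800 ≈ 28.284, ∠ = arctan(20/20) ≈ 45.00°
∠H = 0.00° − 45.00° = -45.00°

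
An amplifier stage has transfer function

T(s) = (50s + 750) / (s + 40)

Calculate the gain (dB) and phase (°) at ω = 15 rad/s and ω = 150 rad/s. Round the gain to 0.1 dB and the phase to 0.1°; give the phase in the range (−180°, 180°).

Substitute s = j15:
Numerator: 50(j15) + 750 = 750 + j750
Denominator: (j15) + 40 = 40 + j15
|N| = √(750² + 750²) ≈ 1060.7, ∠N ≈ 45.00°
|D| = √(40² + 15²) ≈ 42.72, ∠D ≈ 20.56°
|T| = 1060.7 / 42.72 ≈ 24.829
Gain = 20 log₁₀(24.829) ≈ 27.90 dB
∠T = 45.00° − 20.56° = 24.44°

Substitute s = j150:
Numerator: 50(j150) + 750 = 750 + j7500
Denominator: (j150) + 40 = 40 + j150
|N| = √(750² + 7500²) ≈ 7537.4, ∠N ≈ 84.29°
|D| = √(40² + 150²) ≈ 155.24, ∠D ≈ 75.07°
|T| = 7537.4 / 155.24 ≈ 48.553
Gain = 20 log₁₀(48.553) ≈ 33.72 dB
∠T = 84.29° − 75.07° = 9.22°

ω = 15: 27.9 dB, 24.4°; ω = 150: 33.7 dB, 9.2°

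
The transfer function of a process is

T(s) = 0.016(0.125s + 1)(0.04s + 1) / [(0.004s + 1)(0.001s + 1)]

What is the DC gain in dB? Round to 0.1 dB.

-35.9 dB

T(0) = 0.016 · 1 / 1 = 0.016
20 log₁₀(0.016) ≈ -35.92 dB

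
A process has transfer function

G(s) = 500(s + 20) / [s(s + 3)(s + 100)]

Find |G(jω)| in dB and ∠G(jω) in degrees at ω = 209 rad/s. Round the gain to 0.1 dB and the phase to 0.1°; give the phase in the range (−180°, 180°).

At s = jω = j209:
zero (s+20): 20 + j209 → |·| = √(20²+209²) = √44081 ≈ 209.95, ∠ = arctan(209/20) ≈ 84.53°
pole (s+3): 3 + j209 → |·| = √(3²+209²) = √43690 ≈ 209.02, ∠ = arctan(209/3) ≈ 89.18°
pole (s+100): 100 + j209 → |·| = √(100²+209²) = √53681 ≈ 231.69, ∠ = arctan(209/100) ≈ 64.43°
pole at origin: |s| = 209, ∠ = 90.00° (in denominator)
|G| = 500 · 209.95 / 1.0121e+07 ≈ 0.010372
Gain = 20 log₁₀(0.010372) ≈ -39.68 dB
∠G = 84.53° − 243.61° = -159.08°

-39.7 dB, -159.1°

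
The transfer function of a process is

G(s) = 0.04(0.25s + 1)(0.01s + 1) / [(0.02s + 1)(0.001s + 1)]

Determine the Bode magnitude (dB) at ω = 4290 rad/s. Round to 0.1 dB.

13.8 dB

At ω = 4290 rad/s:
zero (1 + j4290·0.25) = 1 + j1072.5 → |·| ≈ 1072.5, ∠ ≈ 89.95°
zero (1 + j4290·0.01) = 1 + j42.9 → |·| ≈ 42.912, ∠ ≈ 88.66°
pole (1 + j4290·0.02) = 1 + j85.8 → |·| ≈ 85.806, ∠ ≈ 89.33°
pole (1 + j4290·0.001) = 1 + j4.29 → |·| ≈ 4.405, ∠ ≈ 76.88°
|G| = 0.04 · 1072.5 · 42.912 / (85.806 · 4.405) ≈ 4.8705
Gain = 20 log₁₀(4.8705) ≈ 13.75 dB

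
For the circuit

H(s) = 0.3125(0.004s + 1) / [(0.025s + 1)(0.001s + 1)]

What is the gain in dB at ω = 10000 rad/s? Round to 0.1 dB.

At ω = 10000 rad/s:
zero (1 + j10000·0.004) = 1 + j40 → |·| ≈ 40.012, ∠ ≈ 88.57°
pole (1 + j10000·0.025) = 1 + j250 → |·| ≈ 250, ∠ ≈ 89.77°
pole (1 + j10000·0.001) = 1 + j10 → |·| ≈ 10.05, ∠ ≈ 84.29°
|H| = 0.3125 · 40.012 / (250 · 10.05) ≈ 0.0049766
Gain = 20 log₁₀(0.0049766) ≈ -46.06 dB

-46.1 dB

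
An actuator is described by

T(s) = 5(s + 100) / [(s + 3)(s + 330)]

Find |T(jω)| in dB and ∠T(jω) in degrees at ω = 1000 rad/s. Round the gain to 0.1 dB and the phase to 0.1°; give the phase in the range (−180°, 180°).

At s = jω = j1000:
zero (s+100): 100 + j1000 → |·| = √(100²+1000²) = √1010000 ≈ 1005, ∠ = arctan(1000/100) ≈ 84.29°
pole (s+3): 3 + j1000 → |·| = √(3²+1000²) = √1000009 ≈ 1000, ∠ = arctan(1000/3) ≈ 89.83°
pole (s+330): 330 + j1000 → |·| = √(330²+1000²) = √1108900 ≈ 1053, ∠ = arctan(1000/330) ≈ 71.74°
|T| = 5 · 1005 / 1.053e+06 ≈ 0.0047721
Gain = 20 log₁₀(0.0047721) ≈ -46.43 dB
∠T = 84.29° − 161.57° = -77.28°

-46.4 dB, -77.3°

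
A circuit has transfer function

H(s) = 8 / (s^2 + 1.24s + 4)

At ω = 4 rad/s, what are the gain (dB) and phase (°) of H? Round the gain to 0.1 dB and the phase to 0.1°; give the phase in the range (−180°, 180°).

At s = jω = j4:
quadratic: (j4)² + 1.24·j4 + 4 = -12 + j4.96 → |·| ≈ 12.985, ∠ ≈ 157.54°
|H| = 8 / 12.985 ≈ 0.6161
Gain = 20 log₁₀(0.6161) ≈ -4.21 dB
∠H = 0.00° − 157.54° = -157.54°

-4.2 dB, -157.5°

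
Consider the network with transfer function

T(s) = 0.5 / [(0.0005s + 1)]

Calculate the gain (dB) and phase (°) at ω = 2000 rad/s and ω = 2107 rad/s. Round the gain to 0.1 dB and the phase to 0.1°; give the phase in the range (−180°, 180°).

ω = 2000: -9.0 dB, -45.0°; ω = 2107: -9.3 dB, -46.5°

At ω = 2000 rad/s:
pole (1 + j2000·0.0005) = 1 + j1 → |·| ≈ 1.4142, ∠ ≈ 45.00°
|T| = 0.5 · 1 / (1.4142) ≈ 0.35356
Gain = 20 log₁₀(0.35356) ≈ -9.03 dB
∠T = (0°) − (45.00°) = -45.00°

At ω = 2107 rad/s:
pole (1 + j2107·0.0005) = 1 + j1.0535 → |·| ≈ 1.4525, ∠ ≈ 46.49°
|T| = 0.5 · 1 / (1.4525) ≈ 0.34423
Gain = 20 log₁₀(0.34423) ≈ -9.26 dB
∠T = (0°) − (46.49°) = -46.49°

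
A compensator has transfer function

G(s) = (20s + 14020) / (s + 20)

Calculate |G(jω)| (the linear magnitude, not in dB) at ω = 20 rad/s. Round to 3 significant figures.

496

Substitute s = j20:
Numerator: 20(j20) + 14020 = 14020 + j400
Denominator: (j20) + 20 = 20 + j20
|N| = √(14020² + 400²) ≈ 14026, ∠N ≈ 1.63°
|D| = √(20² + 20²) ≈ 28.284, ∠D ≈ 45.00°
|G| = 14026 / 28.284 ≈ 495.9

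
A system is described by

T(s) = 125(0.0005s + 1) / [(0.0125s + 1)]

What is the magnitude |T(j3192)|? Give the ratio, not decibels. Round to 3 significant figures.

5.90

At ω = 3192 rad/s:
zero (1 + j3192·0.0005) = 1 + j1.596 → |·| ≈ 1.8834, ∠ ≈ 57.93°
pole (1 + j3192·0.0125) = 1 + j39.9 → |·| ≈ 39.913, ∠ ≈ 88.56°
|T| = 125 · 1.8834 / (39.913) ≈ 5.8985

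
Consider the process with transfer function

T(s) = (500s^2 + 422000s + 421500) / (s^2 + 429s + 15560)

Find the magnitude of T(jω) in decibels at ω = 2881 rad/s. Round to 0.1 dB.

Substitute s = j2881:
Numerator: 500(j2881)^2 + 422000(j2881) + 421500 = -4149659000 + j1215782000
Denominator: (j2881)^2 + 429(j2881) + 15560 = -8284601 + j1235949
|N| = √(4149659000² + 1215782000²) ≈ 4.3241e+09, ∠N ≈ 163.67°
|D| = √(8284601² + 1235949²) ≈ 8.3763e+06, ∠D ≈ 171.51°
|T| = 4.3241e+09 / 8.3763e+06 ≈ 516.23
Gain = 20 log₁₀(516.23) ≈ 54.26 dB

54.3 dB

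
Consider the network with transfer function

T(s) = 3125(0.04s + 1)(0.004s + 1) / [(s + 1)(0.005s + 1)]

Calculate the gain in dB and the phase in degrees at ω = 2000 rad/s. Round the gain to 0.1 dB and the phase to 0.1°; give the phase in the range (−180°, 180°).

At ω = 2000 rad/s:
zero (1 + j2000·0.04) = 1 + j80 → |·| ≈ 80.006, ∠ ≈ 89.28°
zero (1 + j2000·0.004) = 1 + j8 → |·| ≈ 8.0623, ∠ ≈ 82.87°
pole (1 + j2000·1) = 1 + j2000 → |·| ≈ 2000, ∠ ≈ 89.97°
pole (1 + j2000·0.005) = 1 + j10 → |·| ≈ 10.05, ∠ ≈ 84.29°
|T| = 3125 · 80.006 · 8.0623 / (2000 · 10.05) ≈ 100.28
Gain = 20 log₁₀(100.28) ≈ 40.02 dB
∠T = (89.28° + 82.87°) − (89.97° + 84.29°) = -2.11°

40.0 dB, -2.1°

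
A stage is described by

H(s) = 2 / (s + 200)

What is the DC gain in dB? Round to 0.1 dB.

-40.0 dB

H(0) = 2 / 200 = 0.01
20 log₁₀(0.01) ≈ -40.00 dB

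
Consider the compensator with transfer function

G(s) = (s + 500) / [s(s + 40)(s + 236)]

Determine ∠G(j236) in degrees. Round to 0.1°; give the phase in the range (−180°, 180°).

169.9°

At s = jω = j236:
zero (s+500): 500 + j236 → |·| = √(500²+236²) = √305696 ≈ 552.9, ∠ = arctan(236/500) ≈ 25.27°
pole (s+40): 40 + j236 → |·| = √(40²+236²) = √57296 ≈ 239.37, ∠ = arctan(236/40) ≈ 80.38°
pole (s+236): 236 + j236 → |·| = √(236²+236²) = √111392 ≈ 333.75, ∠ = arctan(236/236) ≈ 45.00°
pole at origin: |s| = 236, ∠ = 90.00° (in denominator)
∠G = 25.27° − 215.38° = -190.11° ≡ 169.89° (principal value)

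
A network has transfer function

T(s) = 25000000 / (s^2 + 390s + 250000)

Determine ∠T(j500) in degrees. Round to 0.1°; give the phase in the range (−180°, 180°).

-90.0°

At s = jω = j500:
quadratic: (j500)² + 390·j500 + 250000 = 0 + j195000 → |·| ≈ 1.95e+05, ∠ ≈ 90.00°
∠T = 0.00° − 90.00° = -90.00°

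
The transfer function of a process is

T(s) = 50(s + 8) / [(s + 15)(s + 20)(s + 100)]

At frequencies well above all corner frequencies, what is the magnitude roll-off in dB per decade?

Each pole contributes −20 dB/decade at high frequency; each zero contributes +20 dB/decade.
Net: 1 zero(s) − 3 pole(s) → -40 dB/decade.

-40 dB/decade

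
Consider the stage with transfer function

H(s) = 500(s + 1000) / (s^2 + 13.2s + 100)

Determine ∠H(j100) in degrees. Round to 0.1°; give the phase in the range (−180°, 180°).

At s = jω = j100:
zero (s+1000): 1000 + j100 → |·| = √(1000²+100²) = √1010000 ≈ 1005, ∠ = arctan(100/1000) ≈ 5.71°
quadratic: (j100)² + 13.2·j100 + 100 = -9900 + j1320 → |·| ≈ 9987.6, ∠ ≈ 172.41°
∠H = 5.71° − 172.41° = -166.70°

-166.7°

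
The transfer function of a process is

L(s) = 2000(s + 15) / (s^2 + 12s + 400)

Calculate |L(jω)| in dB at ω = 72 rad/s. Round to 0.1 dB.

29.6 dB

At s = jω = j72:
zero (s+15): 15 + j72 → |·| = √(15²+72²) = √5409 ≈ 73.546, ∠ = arctan(72/15) ≈ 78.23°
quadratic: (j72)² + 12·j72 + 400 = -4784 + j864 → |·| ≈ 4861.4, ∠ ≈ 169.76°
|L| = 2000 · 73.546 / 4861.4 ≈ 30.257
Gain = 20 log₁₀(30.257) ≈ 29.62 dB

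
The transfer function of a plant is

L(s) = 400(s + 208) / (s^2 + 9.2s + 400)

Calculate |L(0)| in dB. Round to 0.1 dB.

46.4 dB

L(0) = 400·208 / 400 = 208
20 log₁₀(208) ≈ 46.36 dB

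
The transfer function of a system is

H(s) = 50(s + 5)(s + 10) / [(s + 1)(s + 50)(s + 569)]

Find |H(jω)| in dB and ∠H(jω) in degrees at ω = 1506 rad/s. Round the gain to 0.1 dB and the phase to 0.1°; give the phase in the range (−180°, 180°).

At s = jω = j1506:
zero (s+5): 5 + j1506 → |·| = √(5²+1506²) = √2268061 ≈ 1506, ∠ = arctan(1506/5) ≈ 89.81°
zero (s+10): 10 + j1506 → |·| = √(10²+1506²) = √2268136 ≈ 1506, ∠ = arctan(1506/10) ≈ 89.62°
pole (s+1): 1 + j1506 → |·| = √(1²+1506²) = √2268037 ≈ 1506, ∠ = arctan(1506/1) ≈ 89.96°
pole (s+50): 50 + j1506 → |·| = √(50²+1506²) = √2270536 ≈ 1506.8, ∠ = arctan(1506/50) ≈ 88.10°
pole (s+569): 569 + j1506 → |·| = √(569²+1506²) = √2591797 ≈ 1609.9, ∠ = arctan(1506/569) ≈ 69.30°
|H| = 50 · 2.268e+06 / 3.6533e+09 ≈ 0.03104
Gain = 20 log₁₀(0.03104) ≈ -30.16 dB
∠H = 179.43° − 247.36° = -67.93°

-30.2 dB, -67.9°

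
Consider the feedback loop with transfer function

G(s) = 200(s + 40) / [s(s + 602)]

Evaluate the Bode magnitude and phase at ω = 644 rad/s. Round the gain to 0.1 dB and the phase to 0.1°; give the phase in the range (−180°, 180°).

At s = jω = j644:
zero (s+40): 40 + j644 → |·| = √(40²+644²) = √416336 ≈ 645.24, ∠ = arctan(644/40) ≈ 86.45°
pole (s+602): 602 + j644 → |·| = √(602²+644²) = √777140 ≈ 881.56, ∠ = arctan(644/602) ≈ 46.93°
pole at origin: |s| = 644, ∠ = 90.00° (in denominator)
|G| = 200 · 645.24 / 5.6772e+05 ≈ 0.22731
Gain = 20 log₁₀(0.22731) ≈ -12.87 dB
∠G = 86.45° − 136.93° = -50.48°

-12.9 dB, -50.5°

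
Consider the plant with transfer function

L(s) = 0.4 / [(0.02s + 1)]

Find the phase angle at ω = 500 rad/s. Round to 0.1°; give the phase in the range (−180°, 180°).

-84.3°

At ω = 500 rad/s:
pole (1 + j500·0.02) = 1 + j10 → |·| ≈ 10.05, ∠ ≈ 84.29°
∠L = (0°) − (84.29°) = -84.29°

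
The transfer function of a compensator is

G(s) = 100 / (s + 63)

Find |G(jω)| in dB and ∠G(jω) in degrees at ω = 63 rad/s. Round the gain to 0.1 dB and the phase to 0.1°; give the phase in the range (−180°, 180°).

1.0 dB, -45.0°

Substitute s = j63:
Numerator: 100 = 100 + j0
Denominator: (j63) + 63 = 63 + j63
|N| = √(100² + 0²) ≈ 100, ∠N ≈ 0.00°
|D| = √(63² + 63²) ≈ 89.095, ∠D ≈ 45.00°
|G| = 100 / 89.095 ≈ 1.1224
Gain = 20 log₁₀(1.1224) ≈ 1.00 dB
∠G = 0.00° − 45.00° = -45.00°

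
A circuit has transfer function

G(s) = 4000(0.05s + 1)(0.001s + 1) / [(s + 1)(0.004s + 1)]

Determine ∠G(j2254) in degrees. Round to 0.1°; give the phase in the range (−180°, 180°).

At ω = 2254 rad/s:
zero (1 + j2254·0.05) = 1 + j112.7 → |·| ≈ 112.7, ∠ ≈ 89.49°
zero (1 + j2254·0.001) = 1 + j2.254 → |·| ≈ 2.4659, ∠ ≈ 66.08°
pole (1 + j2254·1) = 1 + j2254 → |·| ≈ 2254, ∠ ≈ 89.97°
pole (1 + j2254·0.004) = 1 + j9.016 → |·| ≈ 9.0713, ∠ ≈ 83.67°
∠G = (89.49° + 66.08°) − (89.97° + 83.67°) = -18.07°

-18.1°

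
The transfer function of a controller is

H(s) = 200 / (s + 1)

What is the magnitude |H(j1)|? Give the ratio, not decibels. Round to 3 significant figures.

Substitute s = j1:
Numerator: 200 = 200 + j0
Denominator: (j1) + 1 = 1 + j1
|N| = √(200² + 0²) ≈ 200, ∠N ≈ 0.00°
|D| = √(1² + 1²) ≈ 1.4142, ∠D ≈ 45.00°
|H| = 200 / 1.4142 ≈ 141.42

141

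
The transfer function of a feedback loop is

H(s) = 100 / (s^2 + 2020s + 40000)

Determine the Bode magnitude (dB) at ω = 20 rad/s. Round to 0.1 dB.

-55.1 dB

Substitute s = j20:
Numerator: 100 = 100 + j0
Denominator: (j20)^2 + 2020(j20) + 40000 = 39600 + j40400
|N| = √(100² + 0²) ≈ 100, ∠N ≈ 0.00°
|D| = √(39600² + 40400²) ≈ 56571, ∠D ≈ 45.57°
|H| = 100 / 56571 ≈ 0.0017677
Gain = 20 log₁₀(0.0017677) ≈ -55.05 dB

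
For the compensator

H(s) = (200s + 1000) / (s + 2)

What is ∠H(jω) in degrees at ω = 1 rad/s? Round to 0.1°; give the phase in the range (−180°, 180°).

-15.3°

Substitute s = j1:
Numerator: 200(j1) + 1000 = 1000 + j200
Denominator: (j1) + 2 = 2 + j1
|N| = √(1000² + 200²) ≈ 1019.8, ∠N ≈ 11.31°
|D| = √(2² + 1²) ≈ 2.2361, ∠D ≈ 26.57°
∠H = 11.31° − 26.57° = -15.26°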